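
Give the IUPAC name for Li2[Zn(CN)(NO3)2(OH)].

The 2 lithium counter-ions carry a total charge of +2, so each complex ion is 2−.
Ligand charges: 1×hydroxo (-1 each), 1×cyano (-1 each), 2×nitrato (-1 each); total -4. So Zn + (-4) = 2−, giving Zn = +2.
Ligands are named alphabetically: cyano before hydroxo before nitrato.
The complex ion is anionic, so zinc takes the -ate form zincate(II).

lithium cyanohydroxodinitratozincate(II)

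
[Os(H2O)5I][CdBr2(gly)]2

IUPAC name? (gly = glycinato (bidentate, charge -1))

pentaaquaiodoosmium(III) dibromo(glycinato)cadmate(II)

Both ions are complex: the cation is named first with the plain metal name, the anion second with the -ate form; each ion's ligands are alphabetised independently.
Cadmium is always +2 in its complexes; the anion's ligand charges sum to -3, so the complex anion is 1−.
With 2 anions per cation, the cation must be 2×1 = 2+.
Cation: ligand charges sum to -1; for the ion to be 2+, Os = +3.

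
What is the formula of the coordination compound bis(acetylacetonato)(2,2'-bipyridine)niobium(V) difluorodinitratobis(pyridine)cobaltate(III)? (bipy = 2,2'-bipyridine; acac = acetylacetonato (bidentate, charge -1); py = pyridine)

Cation [Nb…]: ligand charges -2, Nb(V) ⇒ ion charge 3+.
Anion [Co…]: ligand charges -4, Co(III) ⇒ ion charge 1−.
One 3+ cation requires 3 of the 1− anion.

[Nb(acac)2(bipy)][CoF2(NO3)2(py)2]3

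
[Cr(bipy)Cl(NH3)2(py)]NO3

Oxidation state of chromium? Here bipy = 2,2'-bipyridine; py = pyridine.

1 nitrate outside the brackets (-1 each) → the complex ion is 1+.
Ligand charges: 1×bipy neutral; 1×Cl = -1; 1×py neutral; 2×NH3 neutral; sum -1.
Cr + (-1) = 1+ ⇒ Cr is +2.

+2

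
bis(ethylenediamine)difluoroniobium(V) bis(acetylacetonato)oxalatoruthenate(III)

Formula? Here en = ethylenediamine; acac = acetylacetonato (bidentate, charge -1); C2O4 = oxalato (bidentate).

[Nb(en)2F2][Ru(acac)2(C2O4)]3

Cation [Nb…]: ligand charges -2, Nb(V) ⇒ ion charge 3+.
Anion [Ru…]: ligand charges -4, Ru(III) ⇒ ion charge 1−.
One 3+ cation requires 3 of the 1− anion.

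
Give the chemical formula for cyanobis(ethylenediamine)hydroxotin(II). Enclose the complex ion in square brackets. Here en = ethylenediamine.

Ligands: 1 cyano (CN, -1), 1 hydroxo (OH, -1), 2 ethylenediamine (en, neutral). Ligand charge sum = -2.
With Sn in oxidation state +2, the complex ion is [Sn...].

[Sn(CN)(en)2(OH)]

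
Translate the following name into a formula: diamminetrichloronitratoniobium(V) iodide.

Ligands: 1 nitrato (NO3, -1), 3 chloro (Cl, -1), 2 ammine (NH3, neutral). Ligand charge sum = -4.
With Nb in oxidation state +5, the complex ion is [Nb...]^1+.
Charge balance with iodide (-1) requires 1 complex ion per 1 iodide.

[NbCl3(NH3)2(NO3)]I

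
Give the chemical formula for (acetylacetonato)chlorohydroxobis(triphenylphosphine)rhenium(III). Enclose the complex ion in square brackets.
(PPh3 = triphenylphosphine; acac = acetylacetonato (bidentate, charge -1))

[Re(acac)Cl(OH)(PPh3)2]

Ligands: 1 hydroxo (OH, -1), 2 triphenylphosphine (PPh3, neutral), 1 chloro (Cl, -1), 1 acetylacetonato (acac, -1). Ligand charge sum = -3.
With Re in oxidation state +3, the complex ion is [Re...].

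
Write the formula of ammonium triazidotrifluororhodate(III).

Ligands: 3 azido (N3, -1), 3 fluoro (F, -1). Ligand charge sum = -6.
Charge balance with ammonium (+1) requires 1 complex ion per 3 ammonium.

(NH4)3[RhF3(N3)3]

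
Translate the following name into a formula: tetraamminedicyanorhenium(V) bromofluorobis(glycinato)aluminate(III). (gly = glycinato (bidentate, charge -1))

Cation [Re…]: ligand charges -2, Re(V) ⇒ ion charge 3+.
Anion [Al…]: ligand charges -4, Al(III) ⇒ ion charge 1−.
One 3+ cation requires 3 of the 1− anion.

[Re(CN)2(NH3)4][AlBrF(gly)2]3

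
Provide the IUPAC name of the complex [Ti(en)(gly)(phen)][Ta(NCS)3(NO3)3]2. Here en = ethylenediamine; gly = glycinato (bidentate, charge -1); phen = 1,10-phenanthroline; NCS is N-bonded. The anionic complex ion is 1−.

The complex anion is given as 1−; its ligand charges sum to -6, so Ta = +5.
With 2 anions per cation, the cation must be 2×1 = 2+.
Cation: ligand charges sum to -1; for the ion to be 2+, Ti = +3.

(ethylenediamine)(glycinato)(1,10-phenanthroline)titanium(III) triisothiocyanatotrinitratotantalate(V)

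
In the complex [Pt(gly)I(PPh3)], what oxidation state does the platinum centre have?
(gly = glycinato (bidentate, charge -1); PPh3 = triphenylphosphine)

No counter-ion: the bracketed complex is neutral.
Ligand charges: 1×I = -1; 1×gly = -1; 1×PPh3 neutral; sum -2.
Pt + (-2) = 0 ⇒ Pt is +2.

+2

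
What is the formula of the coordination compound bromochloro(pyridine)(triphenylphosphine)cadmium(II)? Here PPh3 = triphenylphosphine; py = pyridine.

Ligands: 1 chloro (Cl, -1), 1 triphenylphosphine (PPh3, neutral), 1 pyridine (py, neutral), 1 bromo (Br, -1). Ligand charge sum = -2.
With Cd in oxidation state +2, the complex ion is [Cd...].

[CdBrCl(PPh3)(py)]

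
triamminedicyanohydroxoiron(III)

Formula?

Ligands: 1 hydroxo (OH, -1), 3 ammine (NH3, neutral), 2 cyano (CN, -1). Ligand charge sum = -3.
With Fe in oxidation state +3, the complex ion is [Fe...].

[Fe(CN)2(NH3)3(OH)]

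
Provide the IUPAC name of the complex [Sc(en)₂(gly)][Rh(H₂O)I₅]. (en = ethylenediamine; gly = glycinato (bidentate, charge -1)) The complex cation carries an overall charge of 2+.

The complex cation is given as 2+; its ligand charges sum to -1, so Sc = +3.
A 1:1 salt means the anion carries the equal and opposite charge, 2−.
Anion: ligand charges sum to -5; for the ion to be 2−, Rh = +3.

bis(ethylenediamine)(glycinato)scandium(III) aquapentaiodorhodate(III)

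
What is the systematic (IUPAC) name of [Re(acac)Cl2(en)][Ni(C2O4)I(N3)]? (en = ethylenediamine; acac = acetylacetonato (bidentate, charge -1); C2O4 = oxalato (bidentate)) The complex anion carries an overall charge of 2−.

(acetylacetonato)dichloro(ethylenediamine)rhenium(V) azidoiodooxalatonickelate(II)

Both ions are complex: the cation is named first with the plain metal name, the anion second with the -ate form; each ion's ligands are alphabetised independently.
The complex anion is given as 2−; its ligand charges sum to -4, so Ni = +2.
A 1:1 salt means the cation carries the equal and opposite charge, 2+.
Cation: ligand charges sum to -3; for the ion to be 2+, Re = +5.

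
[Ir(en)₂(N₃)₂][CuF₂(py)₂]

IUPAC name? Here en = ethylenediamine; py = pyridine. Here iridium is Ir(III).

diazidobis(ethylenediamine)iridium(III) difluorobis(pyridine)cuprate(I)

Both ions are complex: the cation is named first with the plain metal name, the anion second with the -ate form; each ion's ligands are alphabetised independently.
Ir is given as +3; the cation's ligand charges sum to -2, so the complex cation is 1+.
A 1:1 salt means the anion carries the equal and opposite charge, 1−.
Anion: ligand charges sum to -2; for the ion to be 1−, Cu = +1.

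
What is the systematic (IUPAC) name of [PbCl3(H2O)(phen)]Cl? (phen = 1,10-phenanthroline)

The 1 chloride counter-ion carries a total charge of -1, so each complex ion is 1+.
Ligand charges: 1×1,10-phenanthroline (neutral), 3×chloro (-1 each), 1×aqua (neutral); total -3. So Pb + (-3) = 1+, giving Pb = +4.
Ligands are named alphabetically: aqua before chloro before phenanthroline.

aquatrichloro(1,10-phenanthroline)lead(IV) chloride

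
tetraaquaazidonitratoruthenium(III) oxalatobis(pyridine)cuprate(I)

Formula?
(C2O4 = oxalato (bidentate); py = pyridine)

[Ru(H2O)4(N3)(NO3)][Cu(C2O4)(py)2]

Cation [Ru…]: ligand charges -2, Ru(III) ⇒ ion charge 1+.
Anion [Cu…]: ligand charges -2, Cu(I) ⇒ ion charge 1−.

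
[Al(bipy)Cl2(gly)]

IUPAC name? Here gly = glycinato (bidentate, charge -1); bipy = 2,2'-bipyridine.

There is no counter-ion, so the complex is neutral overall.
Ligand charges: 1×glycinato (-1 each), 1×2,2'-bipyridine (neutral), 2×chloro (-1 each); total -3. So Al + (-3) = 0, giving Al = +3.
Ligands are named alphabetically: bipyridine before chloro before glycinato.

(2,2'-bipyridine)dichloro(glycinato)aluminium(III)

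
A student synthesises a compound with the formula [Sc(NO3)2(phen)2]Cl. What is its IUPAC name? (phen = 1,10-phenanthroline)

dinitratobis(1,10-phenanthroline)scandium(III) chloride

The 1 chloride counter-ion carries a total charge of -1, so each complex ion is 1+.
Ligand charges: 2×nitrato (-1 each), 2×1,10-phenanthroline (neutral); total -2. So Sc + (-2) = 1+, giving Sc = +3.
Ligands are named alphabetically: nitrato before phenanthroline.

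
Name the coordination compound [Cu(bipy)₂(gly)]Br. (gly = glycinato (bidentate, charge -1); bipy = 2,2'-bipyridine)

bis(2,2'-bipyridine)(glycinato)copper(II) bromide

The 1 bromide counter-ion carries a total charge of -1, so each complex ion is 1+.
Ligand charges: 1×glycinato (-1 each), 2×2,2'-bipyridine (neutral); total -1. So Cu + (-1) = 1+, giving Cu = +2.
Ligands are named alphabetically: bipyridine before glycinato.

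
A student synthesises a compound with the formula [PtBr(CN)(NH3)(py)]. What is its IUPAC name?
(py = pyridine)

amminebromocyano(pyridine)platinum(II)

There is no counter-ion, so the complex is neutral overall.
Ligand charges: 1×ammine (neutral), 1×pyridine (neutral), 1×bromo (-1 each), 1×cyano (-1 each); total -2. So Pt + (-2) = 0, giving Pt = +2.
Ligands are named alphabetically: ammine before bromo before cyano before pyridine.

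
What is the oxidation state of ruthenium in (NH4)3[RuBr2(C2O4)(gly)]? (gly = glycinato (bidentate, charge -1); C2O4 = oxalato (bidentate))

+2

3 ammonium outside the brackets (+1 each) → the complex ion is 3−.
Ligand charges: 1×gly = -1; 2×Br = -2; 1×C2O4 = -2; sum -5.
Ru + (-5) = 3− ⇒ Ru is +2.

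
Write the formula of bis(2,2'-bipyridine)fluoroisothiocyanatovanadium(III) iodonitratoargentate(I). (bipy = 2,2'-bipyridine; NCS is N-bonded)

[V(bipy)2F(NCS)][AgI(NO3)]

Cation [V…]: ligand charges -2, V(III) ⇒ ion charge 1+.
Anion [Ag…]: ligand charges -2, Ag(I) ⇒ ion charge 1−.
One 1+ cation balances one 1− anion.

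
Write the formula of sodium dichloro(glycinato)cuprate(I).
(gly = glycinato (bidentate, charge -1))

Ligands: 2 chloro (Cl, -1), 1 glycinato (gly, -1). Ligand charge sum = -3.
With Cu in oxidation state +1, the complex ion is [Cu...]^2−.
Charge balance with sodium (+1) requires 1 complex ion per 2 sodium.

Na2[CuCl2(gly)]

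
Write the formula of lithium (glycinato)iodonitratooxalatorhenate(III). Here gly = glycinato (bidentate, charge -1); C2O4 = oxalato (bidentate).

Ligands: 1 glycinato (gly, -1), 1 oxalato (C2O4, -2), 1 nitrato (NO3, -1), 1 iodo (I, -1). Ligand charge sum = -5.
Charge balance with lithium (+1) requires 1 complex ion per 2 lithium.

Li2[Re(C2O4)(gly)I(NO3)]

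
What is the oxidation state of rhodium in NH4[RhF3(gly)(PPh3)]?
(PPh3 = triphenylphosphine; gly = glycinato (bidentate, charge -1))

+3

1 ammonium outside the brackets (+1 each) → the complex ion is 1−.
Ligand charges: 3×F = -3; 1×PPh3 neutral; 1×gly = -1; sum -4.
Rh + (-4) = 1− ⇒ Rh is +3.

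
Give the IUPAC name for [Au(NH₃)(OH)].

amminehydroxogold(I)

There is no counter-ion, so the complex is neutral overall.
Ligand charges: 1×hydroxo (-1 each), 1×ammine (neutral); total -1. So Au + (-1) = 0, giving Au = +1.
Ligands are named alphabetically: ammine before hydroxo.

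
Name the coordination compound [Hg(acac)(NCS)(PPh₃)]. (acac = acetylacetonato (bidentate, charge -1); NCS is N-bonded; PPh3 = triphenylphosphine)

There is no counter-ion, so the complex is neutral overall.
Ligand charges: 1×acetylacetonato (-1 each), 1×isothiocyanato (-1 each), 1×triphenylphosphine (neutral); total -2. So Hg + (-2) = 0, giving Hg = +2.
Ligands are named alphabetically: acetylacetonato before isothiocyanato before triphenylphosphine.

(acetylacetonato)isothiocyanato(triphenylphosphine)mercury(II)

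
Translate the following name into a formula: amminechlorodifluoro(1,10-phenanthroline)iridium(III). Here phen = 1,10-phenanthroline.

[IrClF2(NH3)(phen)]

Ligands: 1 ammine (NH3, neutral), 2 fluoro (F, -1), 1 1,10-phenanthroline (phen, neutral), 1 chloro (Cl, -1). Ligand charge sum = -3.
With Ir in oxidation state +3, the complex ion is [Ir...].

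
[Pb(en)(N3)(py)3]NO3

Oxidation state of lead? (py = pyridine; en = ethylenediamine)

1 nitrate outside the brackets (-1 each) → the complex ion is 1+.
Ligand charges: 3×py neutral; 1×en neutral; 1×N3 = -1; sum -1.
Pb + (-1) = 1+ ⇒ Pb is +2.

+2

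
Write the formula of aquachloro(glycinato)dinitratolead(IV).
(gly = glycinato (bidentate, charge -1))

[PbCl(gly)(H2O)(NO3)2]

Ligands: 1 aqua (H2O, neutral), 1 chloro (Cl, -1), 1 glycinato (gly, -1), 2 nitrato (NO3, -1). Ligand charge sum = -4.
With Pb in oxidation state +4, the complex ion is [Pb...].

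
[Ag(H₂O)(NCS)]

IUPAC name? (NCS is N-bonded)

There is no counter-ion, so the complex is neutral overall.
Ligand charges: 1×aqua (neutral), 1×isothiocyanato (-1 each); total -1. So Ag + (-1) = 0, giving Ag = +1.
Ligands are named alphabetically: aqua before isothiocyanato.

aquaisothiocyanatosilver(I)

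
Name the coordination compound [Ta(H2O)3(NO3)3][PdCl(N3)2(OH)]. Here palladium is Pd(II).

triaquatrinitratotantalum(V) diazidochlorohydroxopalladate(II)

Pd is given as +2; the anion's ligand charges sum to -4, so the complex anion is 2−.
A 1:1 salt means the cation carries the equal and opposite charge, 2+.
Cation: ligand charges sum to -3; for the ion to be 2+, Ta = +5.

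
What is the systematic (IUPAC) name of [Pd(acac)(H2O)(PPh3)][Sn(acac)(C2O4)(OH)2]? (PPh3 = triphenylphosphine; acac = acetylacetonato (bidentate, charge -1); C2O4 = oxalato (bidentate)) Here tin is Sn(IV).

Both ions are complex: the cation is named first with the plain metal name, the anion second with the -ate form; each ion's ligands are alphabetised independently.
Sn is given as +4; the anion's ligand charges sum to -5, so the complex anion is 1−.
A 1:1 salt means the cation carries the equal and opposite charge, 1+.
Cation: ligand charges sum to -1; for the ion to be 1+, Pd = +2.

(acetylacetonato)aqua(triphenylphosphine)palladium(II) (acetylacetonato)dihydroxooxalatostannate(IV)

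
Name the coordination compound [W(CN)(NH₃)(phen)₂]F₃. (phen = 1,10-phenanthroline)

The 3 fluoride counter-ions carry a total charge of -3, so each complex ion is 3+.
Ligand charges: 2×1,10-phenanthroline (neutral), 1×cyano (-1 each), 1×ammine (neutral); total -1. So W + (-1) = 3+, giving W = +4.
Ligands are named alphabetically: ammine before cyano before phenanthroline.

amminecyanobis(1,10-phenanthroline)tungsten(IV) fluoride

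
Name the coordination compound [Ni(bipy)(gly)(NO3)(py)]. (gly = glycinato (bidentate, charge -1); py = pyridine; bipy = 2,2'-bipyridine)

(2,2'-bipyridine)(glycinato)nitrato(pyridine)nickel(II)

There is no counter-ion, so the complex is neutral overall.
Ligand charges: 1×glycinato (-1 each), 1×pyridine (neutral), 1×2,2'-bipyridine (neutral), 1×nitrato (-1 each); total -2. So Ni + (-2) = 0, giving Ni = +2.
Ligands are named alphabetically: bipyridine before glycinato before nitrato before pyridine.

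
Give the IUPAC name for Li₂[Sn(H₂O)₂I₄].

The 2 lithium counter-ions carry a total charge of +2, so each complex ion is 2−.
Ligand charges: 2×aqua (neutral), 4×iodo (-1 each); total -4. So Sn + (-4) = 2−, giving Sn = +2.
Ligands are named alphabetically: aqua before iodo.
The complex ion is anionic, so tin takes the -ate form stannate(II).

lithium diaquatetraiodostannate(II)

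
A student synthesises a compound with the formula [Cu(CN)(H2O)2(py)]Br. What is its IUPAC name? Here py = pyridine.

diaquacyano(pyridine)copper(II) bromide

The 1 bromide counter-ion carries a total charge of -1, so each complex ion is 1+.
Ligand charges: 1×pyridine (neutral), 1×cyano (-1 each), 2×aqua (neutral); total -1. So Cu + (-1) = 1+, giving Cu = +2.
Ligands are named alphabetically: aqua before cyano before pyridine.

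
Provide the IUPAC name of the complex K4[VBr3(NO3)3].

potassium tribromotrinitratovanadate(II)

The 4 potassium counter-ions carry a total charge of +4, so each complex ion is 4−.
Ligand charges: 3×nitrato (-1 each), 3×bromo (-1 each); total -6. So V + (-6) = 4−, giving V = +2.
Ligands are named alphabetically: bromo before nitrato.
The complex ion is anionic, so vanadium takes the -ate form vanadate(II).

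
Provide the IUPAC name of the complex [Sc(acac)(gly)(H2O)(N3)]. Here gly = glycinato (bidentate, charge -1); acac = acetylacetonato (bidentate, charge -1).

(acetylacetonato)aquaazido(glycinato)scandium(III)

There is no counter-ion, so the complex is neutral overall.
Ligand charges: 1×aqua (neutral), 1×glycinato (-1 each), 1×acetylacetonato (-1 each), 1×azido (-1 each); total -3. So Sc + (-3) = 0, giving Sc = +3.
Ligands are named alphabetically: acetylacetonato before aqua before azido before glycinato.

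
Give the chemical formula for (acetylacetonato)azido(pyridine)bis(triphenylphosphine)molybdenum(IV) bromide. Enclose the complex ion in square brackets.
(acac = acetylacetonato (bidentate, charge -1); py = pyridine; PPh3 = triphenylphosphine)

Ligands: 1 azido (N3, -1), 1 acetylacetonato (acac, -1), 1 pyridine (py, neutral), 2 triphenylphosphine (PPh3, neutral). Ligand charge sum = -2.
With Mo in oxidation state +4, the complex ion is [Mo...]^2+.
Charge balance with bromide (-1) requires 1 complex ion per 2 bromide.

[Mo(acac)(N3)(PPh3)2(py)]Br2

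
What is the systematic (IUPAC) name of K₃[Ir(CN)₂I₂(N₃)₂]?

potassium diazidodicyanodiiodoiridate(III)

The 3 potassium counter-ions carry a total charge of +3, so each complex ion is 3−.
Ligand charges: 2×cyano (-1 each), 2×iodo (-1 each), 2×azido (-1 each); total -6. So Ir + (-6) = 3−, giving Ir = +3.
Ligands are named alphabetically: azido before cyano before iodo.
The complex ion is anionic, so iridium takes the -ate form iridate(III).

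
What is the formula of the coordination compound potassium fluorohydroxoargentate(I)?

Ligands: 1 fluoro (F, -1), 1 hydroxo (OH, -1). Ligand charge sum = -2.
Charge balance with potassium (+1) requires 1 complex ion per 1 potassium.

K[AgF(OH)]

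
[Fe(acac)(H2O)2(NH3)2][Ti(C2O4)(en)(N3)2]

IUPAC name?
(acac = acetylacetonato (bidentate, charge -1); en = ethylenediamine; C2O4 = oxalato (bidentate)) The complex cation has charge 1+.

(acetylacetonato)diamminediaquairon(II) diazido(ethylenediamine)oxalatotitanate(III)

The complex cation is given as 1+; its ligand charges sum to -1, so Fe = +2.
A 1:1 salt means the anion carries the equal and opposite charge, 1−.
Anion: ligand charges sum to -4; for the ion to be 1−, Ti = +3.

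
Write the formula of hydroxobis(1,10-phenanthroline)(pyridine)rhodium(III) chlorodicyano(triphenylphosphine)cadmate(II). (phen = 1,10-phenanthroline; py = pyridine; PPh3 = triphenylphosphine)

[Rh(OH)(phen)2(py)][CdCl(CN)2(PPh3)]2

Cation [Rh…]: ligand charges -1, Rh(III) ⇒ ion charge 2+.
Anion [Cd…]: ligand charges -3, Cd(II) ⇒ ion charge 1−.
One 2+ cation requires 2 of the 1− anion.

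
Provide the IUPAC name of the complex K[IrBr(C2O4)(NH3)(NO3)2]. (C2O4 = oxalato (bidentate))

potassium amminebromodinitratooxalatoiridate(IV)

The 1 potassium counter-ion carries a total charge of +1, so each complex ion is 1−.
Ligand charges: 1×oxalato (-2 each), 1×ammine (neutral), 1×bromo (-1 each), 2×nitrato (-1 each); total -5. So Ir + (-5) = 1−, giving Ir = +4.
Ligands are named alphabetically: ammine before bromo before nitrato before oxalato.
The complex ion is anionic, so iridium takes the -ate form iridate(IV).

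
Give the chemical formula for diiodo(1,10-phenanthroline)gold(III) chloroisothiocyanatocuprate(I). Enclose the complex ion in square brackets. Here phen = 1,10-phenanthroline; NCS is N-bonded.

[AuI2(phen)][CuCl(NCS)]

Cation [Au…]: ligand charges -2, Au(III) ⇒ ion charge 1+.
Anion [Cu…]: ligand charges -2, Cu(I) ⇒ ion charge 1−.
One 1+ cation balances one 1− anion.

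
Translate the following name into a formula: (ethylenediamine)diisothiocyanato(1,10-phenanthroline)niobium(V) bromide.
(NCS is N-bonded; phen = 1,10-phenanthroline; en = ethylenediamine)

Ligands: 2 isothiocyanato (NCS, -1), 1 1,10-phenanthroline (phen, neutral), 1 ethylenediamine (en, neutral). Ligand charge sum = -2.
With Nb in oxidation state +5, the complex ion is [Nb...]^3+.
Charge balance with bromide (-1) requires 1 complex ion per 3 bromide.

[Nb(en)(NCS)2(phen)]Br3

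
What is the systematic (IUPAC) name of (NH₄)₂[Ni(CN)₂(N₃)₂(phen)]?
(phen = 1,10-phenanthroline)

The 2 ammonium counter-ions carry a total charge of +2, so each complex ion is 2−.
Ligand charges: 2×azido (-1 each), 2×cyano (-1 each), 1×1,10-phenanthroline (neutral); total -4. So Ni + (-4) = 2−, giving Ni = +2.
The complex ion is anionic, so nickel takes the -ate form nickelate(II).

ammonium diazidodicyano(1,10-phenanthroline)nickelate(II)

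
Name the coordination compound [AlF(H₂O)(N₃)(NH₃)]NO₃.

ammineaquaazidofluoroaluminium(III) nitrate

The 1 nitrate counter-ion carries a total charge of -1, so each complex ion is 1+.
Ligand charges: 1×aqua (neutral), 1×azido (-1 each), 1×fluoro (-1 each), 1×ammine (neutral); total -2. So Al + (-2) = 1+, giving Al = +3.
Ligands are named alphabetically: ammine before aqua before azido before fluoro.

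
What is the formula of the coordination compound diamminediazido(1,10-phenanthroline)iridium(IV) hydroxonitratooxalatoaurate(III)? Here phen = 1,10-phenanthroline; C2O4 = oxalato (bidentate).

[Ir(N3)2(NH3)2(phen)][Au(C2O4)(NO3)(OH)]2

Cation [Ir…]: ligand charges -2, Ir(IV) ⇒ ion charge 2+.
Anion [Au…]: ligand charges -4, Au(III) ⇒ ion charge 1−.
One 2+ cation requires 2 of the 1− anion.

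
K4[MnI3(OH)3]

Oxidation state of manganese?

4 potassium outside the brackets (+1 each) → the complex ion is 4−.
Ligand charges: 3×OH = -3; 3×I = -3; sum -6.
Mn + (-6) = 4− ⇒ Mn is +2.

+2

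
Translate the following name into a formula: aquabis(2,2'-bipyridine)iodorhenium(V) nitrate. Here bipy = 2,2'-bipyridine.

[Re(bipy)2(H2O)I](NO3)4

Ligands: 1 aqua (H2O, neutral), 1 iodo (I, -1), 2 2,2'-bipyridine (bipy, neutral). Ligand charge sum = -1.
With Re in oxidation state +5, the complex ion is [Re...]^4+.
Charge balance with nitrate (-1) requires 1 complex ion per 4 nitrate.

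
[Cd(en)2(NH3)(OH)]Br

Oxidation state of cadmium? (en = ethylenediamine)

+2

1 bromide outside the brackets (-1 each) → the complex ion is 1+.
Ligand charges: 1×OH = -1; 1×NH3 neutral; 2×en neutral; sum -1.
Cd + (-1) = 1+ ⇒ Cd is +2.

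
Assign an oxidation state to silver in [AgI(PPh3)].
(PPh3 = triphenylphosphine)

+1

No counter-ion: the bracketed complex is neutral.
Ligand charges: 1×PPh3 neutral; 1×I = -1; sum -1.
Ag + (-1) = 0 ⇒ Ag is +1.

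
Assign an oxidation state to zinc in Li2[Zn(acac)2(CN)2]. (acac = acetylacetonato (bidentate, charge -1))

+2

2 lithium outside the brackets (+1 each) → the complex ion is 2−.
Ligand charges: 2×acac = -2; 2×CN = -2; sum -4.
Zn + (-4) = 2− ⇒ Zn is +2.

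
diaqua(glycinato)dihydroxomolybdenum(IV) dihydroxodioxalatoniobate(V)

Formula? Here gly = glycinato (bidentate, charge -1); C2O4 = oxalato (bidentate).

Cation [Mo…]: ligand charges -3, Mo(IV) ⇒ ion charge 1+.
Anion [Nb…]: ligand charges -6, Nb(V) ⇒ ion charge 1−.
One 1+ cation balances one 1− anion.

[Mo(gly)(H2O)2(OH)2][Nb(C2O4)2(OH)2]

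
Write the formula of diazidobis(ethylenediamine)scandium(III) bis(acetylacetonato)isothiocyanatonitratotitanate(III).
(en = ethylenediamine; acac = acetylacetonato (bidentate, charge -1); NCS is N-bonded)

[Sc(en)2(N3)2][Ti(acac)2(NCS)(NO3)]

Cation [Sc…]: ligand charges -2, Sc(III) ⇒ ion charge 1+.
Anion [Ti…]: ligand charges -4, Ti(III) ⇒ ion charge 1−.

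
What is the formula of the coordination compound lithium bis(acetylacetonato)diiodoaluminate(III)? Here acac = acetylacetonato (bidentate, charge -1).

Ligands: 2 acetylacetonato (acac, -1), 2 iodo (I, -1). Ligand charge sum = -4.
With Al in oxidation state +3, the complex ion is [Al...]^1−.
Charge balance with lithium (+1) requires 1 complex ion per 1 lithium.

Li[Al(acac)2I2]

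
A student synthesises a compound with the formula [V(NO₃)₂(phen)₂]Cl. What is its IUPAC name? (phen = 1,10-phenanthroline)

dinitratobis(1,10-phenanthroline)vanadium(III) chloride

The 1 chloride counter-ion carries a total charge of -1, so each complex ion is 1+.
Ligand charges: 2×nitrato (-1 each), 2×1,10-phenanthroline (neutral); total -2. So V + (-2) = 1+, giving V = +3.
Ligands are named alphabetically: nitrato before phenanthroline.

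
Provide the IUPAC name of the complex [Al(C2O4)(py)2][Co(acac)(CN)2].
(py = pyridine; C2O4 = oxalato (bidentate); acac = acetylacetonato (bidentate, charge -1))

oxalatobis(pyridine)aluminium(III) (acetylacetonato)dicyanocobaltate(II)

Aluminium is always +3 in its complexes; the cation's ligand charges sum to -2, so the complex cation is 1+.
A 1:1 salt means the anion carries the equal and opposite charge, 1−.
Anion: ligand charges sum to -3; for the ion to be 1−, Co = +2.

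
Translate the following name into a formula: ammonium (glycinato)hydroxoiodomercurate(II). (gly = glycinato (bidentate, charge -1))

NH4[Hg(gly)I(OH)]

Ligands: 1 hydroxo (OH, -1), 1 iodo (I, -1), 1 glycinato (gly, -1). Ligand charge sum = -3.
Charge balance with ammonium (+1) requires 1 complex ion per 1 ammonium.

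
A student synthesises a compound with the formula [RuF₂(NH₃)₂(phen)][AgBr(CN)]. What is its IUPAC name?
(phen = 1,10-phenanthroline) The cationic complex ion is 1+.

diamminedifluoro(1,10-phenanthroline)ruthenium(III) bromocyanoargentate(I)

Both ions are complex: the cation is named first with the plain metal name, the anion second with the -ate form; each ion's ligands are alphabetised independently.
The complex cation is given as 1+; its ligand charges sum to -2, so Ru = +3.
A 1:1 salt means the anion carries the equal and opposite charge, 1−.
Anion: ligand charges sum to -2; for the ion to be 1−, Ag = +1.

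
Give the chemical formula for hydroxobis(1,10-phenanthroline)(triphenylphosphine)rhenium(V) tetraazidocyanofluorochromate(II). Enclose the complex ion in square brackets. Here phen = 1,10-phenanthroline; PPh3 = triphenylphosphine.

[Re(OH)(phen)2(PPh3)][Cr(CN)F(N3)4]

Cation [Re…]: ligand charges -1, Re(V) ⇒ ion charge 4+.
Anion [Cr…]: ligand charges -6, Cr(II) ⇒ ion charge 4−.
One 4+ cation balances one 4− anion.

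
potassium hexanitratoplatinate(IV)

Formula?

Ligands: 6 nitrato (NO3, -1). Ligand charge sum = -6.
With Pt in oxidation state +4, the complex ion is [Pt...]^2−.
Charge balance with potassium (+1) requires 1 complex ion per 2 potassium.

K2[Pt(NO3)6]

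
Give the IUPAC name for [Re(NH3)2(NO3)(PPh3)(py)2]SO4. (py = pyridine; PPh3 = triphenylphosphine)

The 1 sulfate counter-ion carries a total charge of -2, so each complex ion is 2+.
Ligand charges: 2×pyridine (neutral), 1×triphenylphosphine (neutral), 2×ammine (neutral), 1×nitrato (-1 each); total -1. So Re + (-1) = 2+, giving Re = +3.
Ligands are named alphabetically: ammine before nitrato before pyridine before triphenylphosphine.

diamminenitratobis(pyridine)(triphenylphosphine)rhenium(III) sulfate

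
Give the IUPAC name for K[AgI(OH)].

potassium hydroxoiodoargentate(I)

The 1 potassium counter-ion carries a total charge of +1, so each complex ion is 1−.
Ligand charges: 1×hydroxo (-1 each), 1×iodo (-1 each); total -2. So Ag + (-2) = 1−, giving Ag = +1.
The complex ion is anionic, so silver takes the -ate form argentate(I).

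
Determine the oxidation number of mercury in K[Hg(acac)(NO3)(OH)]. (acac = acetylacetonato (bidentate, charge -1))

+2

1 potassium outside the brackets (+1 each) → the complex ion is 1−.
Ligand charges: 1×NO3 = -1; 1×OH = -1; 1×acac = -1; sum -3.
Hg + (-3) = 1− ⇒ Hg is +2.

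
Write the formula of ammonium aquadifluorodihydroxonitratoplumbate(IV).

NH4[PbF2(H2O)(NO3)(OH)2]

Ligands: 1 nitrato (NO3, -1), 2 fluoro (F, -1), 1 aqua (H2O, neutral), 2 hydroxo (OH, -1). Ligand charge sum = -5.
With Pb in oxidation state +4, the complex ion is [Pb...]^1−.
Charge balance with ammonium (+1) requires 1 complex ion per 1 ammonium.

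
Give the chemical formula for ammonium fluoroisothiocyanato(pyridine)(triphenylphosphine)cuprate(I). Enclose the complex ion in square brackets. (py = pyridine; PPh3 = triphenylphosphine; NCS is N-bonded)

NH4[CuF(NCS)(PPh3)(py)]

Ligands: 1 pyridine (py, neutral), 1 triphenylphosphine (PPh3, neutral), 1 isothiocyanato (NCS, -1), 1 fluoro (F, -1). Ligand charge sum = -2.
Charge balance with ammonium (+1) requires 1 complex ion per 1 ammonium.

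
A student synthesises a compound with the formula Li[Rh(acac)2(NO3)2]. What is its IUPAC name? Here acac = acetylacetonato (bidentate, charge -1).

lithium bis(acetylacetonato)dinitratorhodate(III)

The 1 lithium counter-ion carries a total charge of +1, so each complex ion is 1−.
Ligand charges: 2×nitrato (-1 each), 2×acetylacetonato (-1 each); total -4. So Rh + (-4) = 1−, giving Rh = +3.
Ligands are named alphabetically: acetylacetonato before nitrato.
The complex ion is anionic, so rhodium takes the -ate form rhodate(III).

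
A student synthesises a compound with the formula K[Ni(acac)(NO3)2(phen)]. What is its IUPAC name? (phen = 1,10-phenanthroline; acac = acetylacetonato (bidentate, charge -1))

The 1 potassium counter-ion carries a total charge of +1, so each complex ion is 1−.
Ligand charges: 1×1,10-phenanthroline (neutral), 1×acetylacetonato (-1 each), 2×nitrato (-1 each); total -3. So Ni + (-3) = 1−, giving Ni = +2.
The complex ion is anionic, so nickel takes the -ate form nickelate(II).

potassium (acetylacetonato)dinitrato(1,10-phenanthroline)nickelate(II)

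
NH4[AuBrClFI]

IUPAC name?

ammonium bromochlorofluoroiodoaurate(III)

The 1 ammonium counter-ion carries a total charge of +1, so each complex ion is 1−.
Ligand charges: 1×bromo (-1 each), 1×chloro (-1 each), 1×fluoro (-1 each), 1×iodo (-1 each); total -4. So Au + (-4) = 1−, giving Au = +3.
Ligands are named alphabetically: bromo before chloro before fluoro before iodo.
The complex ion is anionic, so gold takes the -ate form aurate(III).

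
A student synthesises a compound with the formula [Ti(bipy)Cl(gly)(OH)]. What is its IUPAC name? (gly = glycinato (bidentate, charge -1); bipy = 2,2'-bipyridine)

(2,2'-bipyridine)chloro(glycinato)hydroxotitanium(III)

There is no counter-ion, so the complex is neutral overall.
Ligand charges: 1×chloro (-1 each), 1×hydroxo (-1 each), 1×glycinato (-1 each), 1×2,2'-bipyridine (neutral); total -3. So Ti + (-3) = 0, giving Ti = +3.
Ligands are named alphabetically: bipyridine before chloro before glycinato before hydroxo.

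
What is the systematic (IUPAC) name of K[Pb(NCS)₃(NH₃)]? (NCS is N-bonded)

potassium amminetriisothiocyanatoplumbate(II)

The 1 potassium counter-ion carries a total charge of +1, so each complex ion is 1−.
Ligand charges: 3×isothiocyanato (-1 each), 1×ammine (neutral); total -3. So Pb + (-3) = 1−, giving Pb = +2.
Ligands are named alphabetically: ammine before isothiocyanato.
The complex ion is anionic, so lead takes the -ate form plumbate(II).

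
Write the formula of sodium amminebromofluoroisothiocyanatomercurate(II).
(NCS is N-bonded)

Na[HgBrF(NCS)(NH3)]

Ligands: 1 ammine (NH3, neutral), 1 fluoro (F, -1), 1 bromo (Br, -1), 1 isothiocyanato (NCS, -1). Ligand charge sum = -3.
With Hg in oxidation state +2, the complex ion is [Hg...]^1−.
Charge balance with sodium (+1) requires 1 complex ion per 1 sodium.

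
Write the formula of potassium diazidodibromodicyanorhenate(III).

Ligands: 2 bromo (Br, -1), 2 cyano (CN, -1), 2 azido (N3, -1). Ligand charge sum = -6.
With Re in oxidation state +3, the complex ion is [Re...]^3−.
Charge balance with potassium (+1) requires 1 complex ion per 3 potassium.

K3[ReBr2(CN)2(N3)2]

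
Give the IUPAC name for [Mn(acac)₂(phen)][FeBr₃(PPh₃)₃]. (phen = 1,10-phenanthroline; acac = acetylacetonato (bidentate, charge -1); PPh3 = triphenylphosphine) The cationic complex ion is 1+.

bis(acetylacetonato)(1,10-phenanthroline)manganese(III) tribromotris(triphenylphosphine)ferrate(II)

Both ions are complex: the cation is named first with the plain metal name, the anion second with the -ate form; each ion's ligands are alphabetised independently.
The complex cation is given as 1+; its ligand charges sum to -2, so Mn = +3.
A 1:1 salt means the anion carries the equal and opposite charge, 1−.
Anion: ligand charges sum to -3; for the ion to be 1−, Fe = +2.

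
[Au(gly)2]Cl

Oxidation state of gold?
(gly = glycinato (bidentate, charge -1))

1 chloride outside the brackets (-1 each) → the complex ion is 1+.
Ligand charges: 2×gly = -2; sum -2.
Au + (-2) = 1+ ⇒ Au is +3.

+3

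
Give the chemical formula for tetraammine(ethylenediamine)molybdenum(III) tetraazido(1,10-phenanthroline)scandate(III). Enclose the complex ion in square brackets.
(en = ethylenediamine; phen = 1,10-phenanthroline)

[Mo(en)(NH3)4][Sc(N3)4(phen)]3

Cation [Mo…]: ligand charges 0, Mo(III) ⇒ ion charge 3+.
Anion [Sc…]: ligand charges -4, Sc(III) ⇒ ion charge 1−.
One 3+ cation requires 3 of the 1− anion.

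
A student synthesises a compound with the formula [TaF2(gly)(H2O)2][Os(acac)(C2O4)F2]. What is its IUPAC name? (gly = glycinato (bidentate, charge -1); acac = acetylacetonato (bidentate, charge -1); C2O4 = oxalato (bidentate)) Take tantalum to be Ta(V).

diaquadifluoro(glycinato)tantalum(V) (acetylacetonato)difluorooxalatoosmate(III)

Ta is given as +5; the cation's ligand charges sum to -3, so the complex cation is 2+.
A 1:1 salt means the anion carries the equal and opposite charge, 2−.
Anion: ligand charges sum to -5; for the ion to be 2−, Os = +3.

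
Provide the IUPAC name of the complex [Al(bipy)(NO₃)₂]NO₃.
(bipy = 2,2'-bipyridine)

The 1 nitrate counter-ion carries a total charge of -1, so each complex ion is 1+.
Ligand charges: 2×nitrato (-1 each), 1×2,2'-bipyridine (neutral); total -2. So Al + (-2) = 1+, giving Al = +3.
Ligands are named alphabetically: bipyridine before nitrato.

(2,2'-bipyridine)dinitratoaluminium(III) nitrate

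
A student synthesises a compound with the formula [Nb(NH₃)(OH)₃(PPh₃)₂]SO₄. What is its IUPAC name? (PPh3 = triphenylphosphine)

amminetrihydroxobis(triphenylphosphine)niobium(V) sulfate

The 1 sulfate counter-ion carries a total charge of -2, so each complex ion is 2+.
Ligand charges: 2×triphenylphosphine (neutral), 1×ammine (neutral), 3×hydroxo (-1 each); total -3. So Nb + (-3) = 2+, giving Nb = +5.
Ligands are named alphabetically: ammine before hydroxo before triphenylphosphine.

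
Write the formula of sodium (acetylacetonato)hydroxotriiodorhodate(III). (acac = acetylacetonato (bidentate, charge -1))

Ligands: 1 acetylacetonato (acac, -1), 1 hydroxo (OH, -1), 3 iodo (I, -1). Ligand charge sum = -5.
Charge balance with sodium (+1) requires 1 complex ion per 2 sodium.

Na2[Rh(acac)I3(OH)]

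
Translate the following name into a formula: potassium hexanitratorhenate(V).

Ligands: 6 nitrato (NO3, -1). Ligand charge sum = -6.
With Re in oxidation state +5, the complex ion is [Re...]^1−.
Charge balance with potassium (+1) requires 1 complex ion per 1 potassium.

K[Re(NO3)6]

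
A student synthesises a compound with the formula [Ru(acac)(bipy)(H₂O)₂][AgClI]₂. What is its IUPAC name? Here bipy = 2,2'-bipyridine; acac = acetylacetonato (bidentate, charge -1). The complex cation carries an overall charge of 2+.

(acetylacetonato)diaqua(2,2'-bipyridine)ruthenium(III) chloroiodoargentate(I)

Both ions are complex: the cation is named first with the plain metal name, the anion second with the -ate form; each ion's ligands are alphabetised independently.
The complex cation is given as 2+; its ligand charges sum to -1, so Ru = +3.
With 2 anions per cation, each anion must be 2/2 = 1−.
Anion: ligand charges sum to -2; for the ion to be 1−, Ag = +1.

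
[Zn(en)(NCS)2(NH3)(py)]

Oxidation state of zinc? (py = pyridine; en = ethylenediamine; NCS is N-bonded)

+2

No counter-ion: the bracketed complex is neutral.
Ligand charges: 1×py neutral; 1×en neutral; 2×NCS = -2; 1×NH3 neutral; sum -2.
Zn + (-2) = 0 ⇒ Zn is +2.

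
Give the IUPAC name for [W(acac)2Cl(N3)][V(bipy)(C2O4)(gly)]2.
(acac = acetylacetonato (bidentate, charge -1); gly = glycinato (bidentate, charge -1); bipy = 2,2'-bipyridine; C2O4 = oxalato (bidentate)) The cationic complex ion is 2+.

The complex cation is given as 2+; its ligand charges sum to -4, so W = +6.
With 2 anions per cation, each anion must be 2/2 = 1−.
Anion: ligand charges sum to -3; for the ion to be 1−, V = +2.

bis(acetylacetonato)azidochlorotungsten(VI) (2,2'-bipyridine)(glycinato)oxalatovanadate(II)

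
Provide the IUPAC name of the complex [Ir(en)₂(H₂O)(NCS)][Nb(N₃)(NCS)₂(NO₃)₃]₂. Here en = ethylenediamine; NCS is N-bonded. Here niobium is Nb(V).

Both ions are complex: the cation is named first with the plain metal name, the anion second with the -ate form; each ion's ligands are alphabetised independently.
Nb is given as +5; the anion's ligand charges sum to -6, so the complex anion is 1−.
With 2 anions per cation, the cation must be 2×1 = 2+.
Cation: ligand charges sum to -1; for the ion to be 2+, Ir = +3.

aquabis(ethylenediamine)isothiocyanatoiridium(III) azidodiisothiocyanatotrinitratoniobate(V)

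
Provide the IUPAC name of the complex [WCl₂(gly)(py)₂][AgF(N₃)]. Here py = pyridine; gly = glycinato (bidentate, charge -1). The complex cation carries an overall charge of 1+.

The complex cation is given as 1+; its ligand charges sum to -3, so W = +4.
A 1:1 salt means the anion carries the equal and opposite charge, 1−.
Anion: ligand charges sum to -2; for the ion to be 1−, Ag = +1.

dichloro(glycinato)bis(pyridine)tungsten(IV) azidofluoroargentate(I)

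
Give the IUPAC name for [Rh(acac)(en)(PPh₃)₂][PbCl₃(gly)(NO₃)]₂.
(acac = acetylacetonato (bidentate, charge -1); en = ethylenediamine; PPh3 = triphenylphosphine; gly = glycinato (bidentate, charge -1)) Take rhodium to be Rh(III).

Both ions are complex: the cation is named first with the plain metal name, the anion second with the -ate form; each ion's ligands are alphabetised independently.
Rh is given as +3; the cation's ligand charges sum to -1, so the complex cation is 2+.
With 2 anions per cation, each anion must be 2/2 = 1−.
Anion: ligand charges sum to -5; for the ion to be 1−, Pb = +4.

(acetylacetonato)(ethylenediamine)bis(triphenylphosphine)rhodium(III) trichloro(glycinato)nitratoplumbate(IV)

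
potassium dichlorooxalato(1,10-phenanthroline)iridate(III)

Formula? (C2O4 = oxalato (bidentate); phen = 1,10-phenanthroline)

K[Ir(C2O4)Cl2(phen)]

Ligands: 1 oxalato (C2O4, -2), 2 chloro (Cl, -1), 1 1,10-phenanthroline (phen, neutral). Ligand charge sum = -4.
Charge balance with potassium (+1) requires 1 complex ion per 1 potassium.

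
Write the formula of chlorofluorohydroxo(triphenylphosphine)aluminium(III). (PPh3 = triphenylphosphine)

Ligands: 1 hydroxo (OH, -1), 1 triphenylphosphine (PPh3, neutral), 1 fluoro (F, -1), 1 chloro (Cl, -1). Ligand charge sum = -3.
With Al in oxidation state +3, the complex ion is [Al...].

[AlClF(OH)(PPh3)]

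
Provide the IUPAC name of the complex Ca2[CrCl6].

The 2 calcium counter-ions carry a total charge of +4, so each complex ion is 4−.
Ligand charges: 6×chloro (-1 each); total -6. So Cr + (-6) = 4−, giving Cr = +2.
The complex ion is anionic, so chromium takes the -ate form chromate(II).

calcium hexachlorochromate(II)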